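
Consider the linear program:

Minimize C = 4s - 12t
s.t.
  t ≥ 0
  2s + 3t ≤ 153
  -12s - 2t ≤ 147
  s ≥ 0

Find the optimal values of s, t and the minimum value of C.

Vertices and C = 4s - 12t:
  (153/2, 0) → C = 306
  (0, 0) → C = 0
  (0, 51) → C = -612

The binding constraints are 2s + 3t = 153 and s = 0.
Solving simultaneously gives s = 0, t = 51.

s = 0, t = 51, minimum C = -612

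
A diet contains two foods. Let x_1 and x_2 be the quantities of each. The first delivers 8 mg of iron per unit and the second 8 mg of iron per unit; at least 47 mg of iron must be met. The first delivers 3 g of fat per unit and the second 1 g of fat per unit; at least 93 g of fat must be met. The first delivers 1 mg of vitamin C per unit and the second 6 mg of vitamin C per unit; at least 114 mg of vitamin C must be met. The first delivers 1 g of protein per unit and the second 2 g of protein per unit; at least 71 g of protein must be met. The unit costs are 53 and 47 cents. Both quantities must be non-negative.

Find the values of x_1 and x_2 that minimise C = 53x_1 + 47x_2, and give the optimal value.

Vertices and C = 53x_1 + 47x_2:
  (0, 93) → C = 4371
  (114, 0) → C = 6042
  (23, 24) → C = 2347
  (99/2, 43/4) → C = 12515/4
The feasible region is unbounded (it extends along (0, 1), (1, 0)), but C strictly increases along every unbounded feasible direction, so there is no improving ray and the minimum is attained at a vertex.

x_1 = 23, x_2 = 24, minimum C = 2347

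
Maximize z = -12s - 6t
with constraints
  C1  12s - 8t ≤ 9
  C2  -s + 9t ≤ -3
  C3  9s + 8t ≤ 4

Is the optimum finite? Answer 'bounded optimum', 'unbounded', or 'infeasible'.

unbounded

From the feasible point (57/100, -27/100), moving in the direction (-9, -1) keeps every constraint satisfied while z increases without bound.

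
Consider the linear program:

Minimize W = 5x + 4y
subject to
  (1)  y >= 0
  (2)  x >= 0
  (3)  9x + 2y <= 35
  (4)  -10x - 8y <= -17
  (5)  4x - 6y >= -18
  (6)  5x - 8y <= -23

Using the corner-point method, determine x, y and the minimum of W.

x = 0, y = 23/8, minimum W = 23/2

Extreme points and W = 5x + 4y:
  (0, 3) → W = 12
  (0, 23/8) → W = 23/2
  (87/31, 151/31) → W = 1039/31
  (117/41, 191/41) → W = 1349/41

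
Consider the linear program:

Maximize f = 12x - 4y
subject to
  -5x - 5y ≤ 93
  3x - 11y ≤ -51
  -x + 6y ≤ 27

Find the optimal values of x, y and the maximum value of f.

x = -9/7, y = 30/7, maximum f = -228/7

Corner points and f = 12x - 4y:
  (-639/35, -12/35) → f = -1524/7
  (-99/5, 6/5) → f = -1212/5
  (-9/7, 30/7) → f = -228/7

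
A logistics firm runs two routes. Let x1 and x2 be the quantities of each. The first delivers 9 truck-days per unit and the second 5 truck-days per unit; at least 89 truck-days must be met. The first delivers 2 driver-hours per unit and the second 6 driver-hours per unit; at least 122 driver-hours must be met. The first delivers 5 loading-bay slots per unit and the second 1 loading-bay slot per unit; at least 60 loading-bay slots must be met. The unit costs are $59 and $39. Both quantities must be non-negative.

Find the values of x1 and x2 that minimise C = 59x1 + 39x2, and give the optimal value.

Vertices and C = 59x1 + 39x2:
  (0, 60) → C = 2340
  (61, 0) → C = 3599
  (17/2, 35/2) → C = 1184
The feasible region is unbounded (it extends along (0, 1), (1, 0)), but C strictly increases along every unbounded feasible direction, so there is no improving ray and the minimum is attained at a vertex.

x1 = 17/2, x2 = 35/2, minimum C = 1184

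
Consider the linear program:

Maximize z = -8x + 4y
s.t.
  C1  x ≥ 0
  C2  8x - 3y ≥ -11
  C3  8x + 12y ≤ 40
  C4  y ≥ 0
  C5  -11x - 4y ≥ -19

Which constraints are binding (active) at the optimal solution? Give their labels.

Vertices and z = -8x + 4y:
  (0, 10/3) → z = 40/3
  (0, 0) → z = 0
  (17/25, 72/25) → z = 152/25
  (19/11, 0) → z = -152/11

The maximum is at (0, 10/3). Substituting into each constraint, equality holds for C1 and C3; the remaining constraints have slack.

C1 and C3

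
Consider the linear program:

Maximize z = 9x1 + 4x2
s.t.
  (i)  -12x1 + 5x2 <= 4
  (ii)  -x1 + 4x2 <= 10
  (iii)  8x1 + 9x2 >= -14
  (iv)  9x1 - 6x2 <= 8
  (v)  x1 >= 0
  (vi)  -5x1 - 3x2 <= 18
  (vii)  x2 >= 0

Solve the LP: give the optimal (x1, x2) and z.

x1 = 46/15, x2 = 49/15, maximum z = 122/3

Corner points and z = 9x1 + 4x2:
  (34/43, 116/43) → z = 770/43
  (0, 4/5) → z = 16/5
  (46/15, 49/15) → z = 122/3
  (8/9, 0) → z = 8
  (0, 0) → z = 0

The binding constraints are -x1 + 4x2 = 10 and 9x1 - 6x2 = 8.
Solving simultaneously gives x1 = 46/15, x2 = 49/15.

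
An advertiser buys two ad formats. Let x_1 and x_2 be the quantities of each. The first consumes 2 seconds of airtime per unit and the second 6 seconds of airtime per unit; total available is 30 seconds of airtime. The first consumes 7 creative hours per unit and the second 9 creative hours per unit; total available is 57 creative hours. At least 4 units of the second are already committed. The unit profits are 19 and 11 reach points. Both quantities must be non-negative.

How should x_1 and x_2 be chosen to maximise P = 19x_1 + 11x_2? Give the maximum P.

x_1 = 3, x_2 = 4, maximum P = 101

The binding constraints are 2x_1 + 6x_2 = 30 and 7x_1 + 9x_2 = 57.
Solving simultaneously gives x_1 = 3, x_2 = 4.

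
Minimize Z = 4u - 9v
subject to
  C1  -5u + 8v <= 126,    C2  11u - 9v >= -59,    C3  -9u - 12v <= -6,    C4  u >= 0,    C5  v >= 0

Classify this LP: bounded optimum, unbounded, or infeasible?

unbounded

From the feasible point (662/43, 1091/43), moving in the direction (8, 5) keeps every constraint satisfied while Z decreases without bound.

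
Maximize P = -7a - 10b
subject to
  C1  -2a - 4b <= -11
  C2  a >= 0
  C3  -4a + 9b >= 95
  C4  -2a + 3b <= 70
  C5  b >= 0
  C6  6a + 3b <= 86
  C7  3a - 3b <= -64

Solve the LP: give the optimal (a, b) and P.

a = 0, b = 64/3, maximum P = -640/3

Extreme points and P = -7a - 10b:
  (0, 70/3) → P = -700/3
  (0, 64/3) → P = -640/3
  (2, 74/3) → P = -782/3
  (22/9, 214/9) → P = -2294/9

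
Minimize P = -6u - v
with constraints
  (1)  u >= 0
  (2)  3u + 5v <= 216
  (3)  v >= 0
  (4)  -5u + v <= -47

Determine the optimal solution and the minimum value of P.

u = 72, v = 0, minimum P = -432

Feasible corners and P = -6u - v:
  (72, 0) → P = -432
  (451/28, 939/28) → P = -3645/28
  (47/5, 0) → P = -282/5

At the optimal vertex, 3u + 5v = 216 and v = 0.
Solving simultaneously gives u = 72, v = 0.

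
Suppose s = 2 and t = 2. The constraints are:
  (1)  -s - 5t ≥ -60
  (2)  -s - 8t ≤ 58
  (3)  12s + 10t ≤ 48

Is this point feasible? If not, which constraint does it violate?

(1): -12 ≥ -60 ✓
(2): -18 ≤ 58 ✓
(3): 44 ≤ 48 ✓

feasible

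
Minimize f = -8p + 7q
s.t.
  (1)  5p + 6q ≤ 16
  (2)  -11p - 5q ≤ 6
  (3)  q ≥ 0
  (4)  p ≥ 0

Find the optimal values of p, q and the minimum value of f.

Feasible corners and f = -8p + 7q:
  (16/5, 0) → f = -128/5
  (0, 8/3) → f = 56/3
  (0, 0) → f = 0

The binding constraints are 5p + 6q = 16 and q = 0.
Solving simultaneously gives p = 16/5, q = 0.

p = 16/5, q = 0, minimum f = -128/5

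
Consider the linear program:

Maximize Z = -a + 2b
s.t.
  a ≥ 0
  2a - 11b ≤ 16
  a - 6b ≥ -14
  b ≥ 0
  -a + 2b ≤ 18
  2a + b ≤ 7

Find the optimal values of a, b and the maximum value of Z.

a = 0, b = 7/3, maximum Z = 14/3

At the optimal vertex, a = 0 and a - 6b = -14.
Solving simultaneously gives a = 0, b = 7/3.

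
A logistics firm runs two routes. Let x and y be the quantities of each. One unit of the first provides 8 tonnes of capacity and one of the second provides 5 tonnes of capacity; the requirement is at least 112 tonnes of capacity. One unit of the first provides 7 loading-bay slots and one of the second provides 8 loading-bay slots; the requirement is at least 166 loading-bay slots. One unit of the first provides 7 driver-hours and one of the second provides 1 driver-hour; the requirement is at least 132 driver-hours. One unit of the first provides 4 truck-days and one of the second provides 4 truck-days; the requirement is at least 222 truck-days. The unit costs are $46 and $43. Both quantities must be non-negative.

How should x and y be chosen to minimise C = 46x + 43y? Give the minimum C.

Corner points and C = 46x + 43y:
  (0, 132) → C = 5676
  (111/2, 0) → C = 2553
  (51/4, 171/4) → C = 9699/4
The feasible region is unbounded (it extends along (0, 1), (1, 0)), but C strictly increases along every unbounded feasible direction, so there is no improving ray and the minimum is attained at a vertex.

At the optimal vertex, 7x + y = 132 and 4x + 4y = 222.
Solving simultaneously gives x = 51/4, y = 171/4.

x = 51/4, y = 171/4, minimum C = 9699/4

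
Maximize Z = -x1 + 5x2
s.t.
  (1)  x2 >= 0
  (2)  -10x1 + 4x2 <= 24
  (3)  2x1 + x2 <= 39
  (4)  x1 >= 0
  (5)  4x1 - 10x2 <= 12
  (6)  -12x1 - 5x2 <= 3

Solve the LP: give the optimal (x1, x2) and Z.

Feasible corners and Z = -x1 + 5x2:
  (0, 0) → Z = 0
  (3, 0) → Z = -3
  (22/3, 73/3) → Z = 343/3
  (0, 6) → Z = 30
  (67/4, 11/2) → Z = 43/4

x1 = 22/3, x2 = 73/3, maximum Z = 343/3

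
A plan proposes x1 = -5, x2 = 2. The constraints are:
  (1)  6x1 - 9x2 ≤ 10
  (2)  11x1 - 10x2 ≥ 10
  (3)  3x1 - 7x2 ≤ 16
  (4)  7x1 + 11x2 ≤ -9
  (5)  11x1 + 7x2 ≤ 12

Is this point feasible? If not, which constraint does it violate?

not feasible — violates (2)

Constraint (2): 11x1 - 10x2 = -75, which is not ≥ 10. All other constraints are satisfied.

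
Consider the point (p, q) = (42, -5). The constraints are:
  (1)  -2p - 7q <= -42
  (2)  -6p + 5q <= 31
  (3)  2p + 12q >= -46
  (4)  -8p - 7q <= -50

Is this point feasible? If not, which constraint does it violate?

feasible

(1): -49 ≤ -42 ✓
(2): -277 ≤ 31 ✓
(3): 24 ≥ -46 ✓
(4): -301 ≤ -50 ✓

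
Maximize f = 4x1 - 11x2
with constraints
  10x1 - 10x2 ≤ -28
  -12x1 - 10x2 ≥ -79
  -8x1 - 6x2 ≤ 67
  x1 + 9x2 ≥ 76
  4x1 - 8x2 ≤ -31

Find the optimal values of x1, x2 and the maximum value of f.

The optimum lies where -12x1 - 10x2 = -79 and x1 + 9x2 = 76.
Solving simultaneously gives x1 = -1/2, x2 = 17/2.

x1 = -1/2, x2 = 17/2, maximum f = -191/2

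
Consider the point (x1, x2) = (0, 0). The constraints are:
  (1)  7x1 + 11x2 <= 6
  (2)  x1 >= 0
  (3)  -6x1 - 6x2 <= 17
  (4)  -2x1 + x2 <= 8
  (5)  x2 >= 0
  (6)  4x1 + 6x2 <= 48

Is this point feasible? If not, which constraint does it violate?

(1): 0 ≤ 6 ✓
(2): 0 ≥ 0 ✓
(3): 0 ≤ 17 ✓
(4): 0 ≤ 8 ✓
(5): 0 ≥ 0 ✓
(6): 0 ≤ 48 ✓

feasible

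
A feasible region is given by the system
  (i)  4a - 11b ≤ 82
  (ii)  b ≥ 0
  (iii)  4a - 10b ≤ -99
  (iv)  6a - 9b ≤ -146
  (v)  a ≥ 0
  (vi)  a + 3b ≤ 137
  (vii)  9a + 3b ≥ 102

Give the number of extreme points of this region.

Pairwise boundary intersections that survive every other constraint:
  (265/9, 968/27)
  (160/33, 214/11)
  (0, 137/3)
  (0, 34)

4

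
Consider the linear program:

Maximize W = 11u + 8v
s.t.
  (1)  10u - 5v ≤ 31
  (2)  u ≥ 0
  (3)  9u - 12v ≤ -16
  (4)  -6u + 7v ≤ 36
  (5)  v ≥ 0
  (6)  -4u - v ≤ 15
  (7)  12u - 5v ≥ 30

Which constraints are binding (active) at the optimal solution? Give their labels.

(1) and (4)

Extreme points and W = 11u + 8v:
  (452/75, 439/75) → W = 2828/25
  (397/40, 273/20) → W = 1747/8
  (40/9, 14/3) → W = 776/9
  (65/9, 34/3) → W = 1531/9

The maximum is at (397/40, 273/20). Substituting into each constraint, equality holds for (1) and (4); the remaining constraints have slack.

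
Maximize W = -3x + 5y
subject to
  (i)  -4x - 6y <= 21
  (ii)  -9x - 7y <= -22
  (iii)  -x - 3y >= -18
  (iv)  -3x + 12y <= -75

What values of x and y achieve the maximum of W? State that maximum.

The feasible region is unbounded (it extends along (3, -2), (3, -1)), but W strictly decreases along every unbounded feasible direction, so there is no improving ray and the maximum is attained at a vertex.

The optimum lies where -9x - 7y = -22 and -3x + 12y = -75.
Solving simultaneously gives x = 263/43, y = -203/43.

x = 263/43, y = -203/43, maximum W = -1804/43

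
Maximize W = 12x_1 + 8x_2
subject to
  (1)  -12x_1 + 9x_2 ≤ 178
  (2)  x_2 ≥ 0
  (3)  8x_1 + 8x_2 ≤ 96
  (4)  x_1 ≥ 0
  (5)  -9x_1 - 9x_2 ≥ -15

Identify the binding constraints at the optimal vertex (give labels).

(2) and (5)

Corner points and W = 12x_1 + 8x_2:
  (0, 0) → W = 0
  (5/3, 0) → W = 20
  (0, 5/3) → W = 40/3

The maximum is at (5/3, 0). Substituting into each constraint, equality holds for (2) and (5); the remaining constraints have slack.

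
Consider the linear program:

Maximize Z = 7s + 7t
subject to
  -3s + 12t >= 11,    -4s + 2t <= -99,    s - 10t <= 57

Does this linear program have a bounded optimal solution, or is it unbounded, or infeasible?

From the feasible point (605/21, 341/42), moving in the direction (2, 4) keeps every constraint satisfied while Z increases without bound.

unbounded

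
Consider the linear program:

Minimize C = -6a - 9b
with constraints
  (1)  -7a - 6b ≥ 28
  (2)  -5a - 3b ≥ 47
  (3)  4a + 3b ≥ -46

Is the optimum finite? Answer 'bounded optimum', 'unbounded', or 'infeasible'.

bounded optimum

Feasible corners and C = -6a - 9b:
  (-22, 21) → C = -57
  (-64, 70) → C = -246
  (-1, -14) → C = 132
The feasible region has finitely many vertices and no improving ray; the minimum is -246 at (-64, 70).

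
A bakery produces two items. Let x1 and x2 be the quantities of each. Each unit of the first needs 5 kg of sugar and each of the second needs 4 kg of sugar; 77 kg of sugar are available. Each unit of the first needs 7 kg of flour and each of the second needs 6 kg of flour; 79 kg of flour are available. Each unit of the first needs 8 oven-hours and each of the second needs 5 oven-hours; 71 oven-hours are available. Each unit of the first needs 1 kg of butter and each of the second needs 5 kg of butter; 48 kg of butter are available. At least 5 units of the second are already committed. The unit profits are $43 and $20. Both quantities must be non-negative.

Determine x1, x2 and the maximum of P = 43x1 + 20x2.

Corner points and P = 43x1 + 20x2:
  (0, 48/5) → P = 192
  (0, 5) → P = 100
  (23/7, 313/35) → P = 2241/7
  (23/4, 5) → P = 1389/4

x1 = 23/4, x2 = 5, maximum P = 1389/4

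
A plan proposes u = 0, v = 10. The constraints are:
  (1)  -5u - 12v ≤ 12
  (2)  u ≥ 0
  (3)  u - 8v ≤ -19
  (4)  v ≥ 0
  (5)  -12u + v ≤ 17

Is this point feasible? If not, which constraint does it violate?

feasible

(1): -120 ≤ 12 ✓
(2): 0 ≥ 0 ✓
(3): -80 ≤ -19 ✓
(4): 10 ≥ 0 ✓
(5): 10 ≤ 17 ✓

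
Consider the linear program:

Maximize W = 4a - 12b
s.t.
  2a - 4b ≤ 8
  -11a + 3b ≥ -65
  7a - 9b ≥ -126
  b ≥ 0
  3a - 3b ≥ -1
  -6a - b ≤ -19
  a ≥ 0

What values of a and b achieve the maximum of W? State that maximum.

a = 4, b = 0, maximum W = 16

Corner points and W = 4a - 12b:
  (118/19, 21/19) → W = 220/19
  (4, 0) → W = 16
  (33/4, 103/12) → W = -70
  (19/6, 0) → W = 38/3
  (8/3, 3) → W = -76/3

At the optimal vertex, 2a - 4b = 8 and b = 0.
Solving simultaneously gives a = 4, b = 0.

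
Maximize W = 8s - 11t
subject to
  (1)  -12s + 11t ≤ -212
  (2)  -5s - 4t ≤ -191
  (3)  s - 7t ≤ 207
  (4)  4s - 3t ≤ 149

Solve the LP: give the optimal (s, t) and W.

s = 1169/31, t = 19/31, maximum W = 9143/31

Vertices and W = 8s - 11t:
  (2949/103, 1232/103) → W = 10040/103
  (1003/8, 235/2) → W = -579/2
  (1169/31, 19/31) → W = 9143/31

The binding constraints are -5s - 4t = -191 and 4s - 3t = 149.
Solving simultaneously gives s = 1169/31, t = 19/31.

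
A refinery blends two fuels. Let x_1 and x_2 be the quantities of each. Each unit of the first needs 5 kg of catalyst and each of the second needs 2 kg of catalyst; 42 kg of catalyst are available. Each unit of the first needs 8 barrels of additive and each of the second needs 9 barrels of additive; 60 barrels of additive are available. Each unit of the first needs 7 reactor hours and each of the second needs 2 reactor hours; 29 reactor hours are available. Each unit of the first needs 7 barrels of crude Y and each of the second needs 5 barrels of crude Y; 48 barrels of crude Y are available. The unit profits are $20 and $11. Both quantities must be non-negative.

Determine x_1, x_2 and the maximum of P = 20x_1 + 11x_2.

Extreme points and P = 20x_1 + 11x_2:
  (0, 0) → P = 0
  (0, 20/3) → P = 220/3
  (29/7, 0) → P = 580/7
  (3, 4) → P = 104

At the optimal vertex, 8x_1 + 9x_2 = 60 and 7x_1 + 2x_2 = 29.
Solving simultaneously gives x_1 = 3, x_2 = 4.

x_1 = 3, x_2 = 4, maximum P = 104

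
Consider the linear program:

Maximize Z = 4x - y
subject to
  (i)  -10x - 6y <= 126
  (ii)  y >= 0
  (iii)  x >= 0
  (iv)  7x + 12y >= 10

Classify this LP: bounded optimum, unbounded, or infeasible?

From the feasible point (10/7, 0), moving in the direction (1, 0) keeps every constraint satisfied while Z increases without bound.

unbounded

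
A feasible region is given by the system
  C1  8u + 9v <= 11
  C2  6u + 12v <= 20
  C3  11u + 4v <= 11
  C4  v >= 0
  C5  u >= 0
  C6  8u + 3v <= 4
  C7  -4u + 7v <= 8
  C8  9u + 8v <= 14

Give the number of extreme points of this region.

The feasible vertices (each the meet of two boundaries and inside every other half-plane) are:
  (1/16, 7/6)
  (5/92, 27/23)
  (0, 0)
  (1/2, 0)
  (0, 8/7)

5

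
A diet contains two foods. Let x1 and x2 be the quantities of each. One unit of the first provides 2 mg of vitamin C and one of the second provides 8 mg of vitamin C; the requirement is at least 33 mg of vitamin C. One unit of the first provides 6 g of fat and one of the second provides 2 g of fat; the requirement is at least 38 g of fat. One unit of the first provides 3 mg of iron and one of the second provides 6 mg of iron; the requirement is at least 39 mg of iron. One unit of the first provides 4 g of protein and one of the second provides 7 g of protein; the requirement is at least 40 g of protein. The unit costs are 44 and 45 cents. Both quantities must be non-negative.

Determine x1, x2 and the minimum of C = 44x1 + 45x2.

Vertices and C = 44x1 + 45x2:
  (0, 19) → C = 855
  (33/2, 0) → C = 726
  (19/2, 7/4) → C = 1987/4
  (5, 4) → C = 400
The feasible region is unbounded (it extends along (0, 1), (1, 0)), but C strictly increases along every unbounded feasible direction, so there is no improving ray and the minimum is attained at a vertex.

The optimum lies where 6x1 + 2x2 = 38 and 3x1 + 6x2 = 39.
Solving simultaneously gives x1 = 5, x2 = 4.

x1 = 5, x2 = 4, minimum C = 400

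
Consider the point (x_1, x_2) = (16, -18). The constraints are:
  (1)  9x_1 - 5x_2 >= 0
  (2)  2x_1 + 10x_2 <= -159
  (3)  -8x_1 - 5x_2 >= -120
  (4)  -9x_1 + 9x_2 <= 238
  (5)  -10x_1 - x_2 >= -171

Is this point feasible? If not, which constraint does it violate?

Constraint (2): 2x_1 + 10x_2 = -148, which is not ≤ -159. All other constraints are satisfied.

not feasible — violates (2)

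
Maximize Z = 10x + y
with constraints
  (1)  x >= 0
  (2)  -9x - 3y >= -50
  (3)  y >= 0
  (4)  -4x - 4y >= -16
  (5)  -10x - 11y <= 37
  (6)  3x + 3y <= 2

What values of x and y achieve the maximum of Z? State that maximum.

x = 2/3, y = 0, maximum Z = 20/3

Feasible corners and Z = 10x + y:
  (0, 0) → Z = 0
  (0, 2/3) → Z = 2/3
  (2/3, 0) → Z = 20/3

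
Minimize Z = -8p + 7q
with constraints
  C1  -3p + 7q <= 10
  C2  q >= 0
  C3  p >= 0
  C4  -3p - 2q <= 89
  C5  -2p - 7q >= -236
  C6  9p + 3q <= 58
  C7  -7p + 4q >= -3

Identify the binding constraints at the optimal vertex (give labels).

C2 and C7

Extreme points and Z = -8p + 7q:
  (0, 10/7) → Z = 10
  (61/37, 79/37) → Z = 65/37
  (0, 0) → Z = 0
  (3/7, 0) → Z = -24/7

The minimum is at (3/7, 0). Substituting into each constraint, equality holds for C2 and C7; the remaining constraints have slack.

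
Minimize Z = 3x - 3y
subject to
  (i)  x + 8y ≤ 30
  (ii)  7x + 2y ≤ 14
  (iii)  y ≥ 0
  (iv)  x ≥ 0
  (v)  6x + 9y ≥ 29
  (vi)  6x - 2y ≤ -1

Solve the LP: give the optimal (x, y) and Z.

x = 0, y = 15/4, minimum Z = -45/4

Feasible corners and Z = 3x - 3y:
  (26/27, 98/27) → Z = -8
  (0, 15/4) → Z = -45/4
  (1, 7/2) → Z = -15/2
  (0, 29/9) → Z = -29/3
  (49/66, 30/11) → Z = -131/22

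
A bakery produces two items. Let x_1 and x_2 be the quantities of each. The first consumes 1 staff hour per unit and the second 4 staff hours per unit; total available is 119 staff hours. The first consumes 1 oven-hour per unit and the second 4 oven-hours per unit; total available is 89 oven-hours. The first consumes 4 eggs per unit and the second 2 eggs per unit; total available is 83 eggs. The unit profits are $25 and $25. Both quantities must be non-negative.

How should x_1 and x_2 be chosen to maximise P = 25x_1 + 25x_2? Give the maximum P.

x_1 = 11, x_2 = 39/2, maximum P = 1525/2

At the optimal vertex, x_1 + 4x_2 = 89 and 4x_1 + 2x_2 = 83.
Solving simultaneously gives x_1 = 11, x_2 = 39/2.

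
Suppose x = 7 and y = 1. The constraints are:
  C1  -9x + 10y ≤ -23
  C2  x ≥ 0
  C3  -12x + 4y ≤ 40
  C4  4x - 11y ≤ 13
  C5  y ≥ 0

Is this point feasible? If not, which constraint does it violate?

not feasible — violates C4

Constraint C4: 4x - 11y = 17, which is not ≤ 13. All other constraints are satisfied.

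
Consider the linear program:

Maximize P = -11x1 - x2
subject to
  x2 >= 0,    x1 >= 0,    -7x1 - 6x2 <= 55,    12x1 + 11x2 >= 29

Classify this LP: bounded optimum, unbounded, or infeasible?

bounded optimum

Extreme points and P = -11x1 - x2:
  (29/12, 0) → P = -319/12
  (0, 29/11) → P = -29/11
The feasible region has finitely many vertices and no improving ray; the maximum is -29/11 at (0, 29/11).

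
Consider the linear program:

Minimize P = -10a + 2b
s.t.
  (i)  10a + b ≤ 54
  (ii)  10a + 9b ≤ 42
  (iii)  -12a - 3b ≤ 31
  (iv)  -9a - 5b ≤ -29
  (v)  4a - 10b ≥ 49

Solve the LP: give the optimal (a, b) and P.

Corner points and P = -10a + 2b:
  (241/41, -196/41) → P = -2802/41
  (589/104, -137/52) → P = -3219/52
  (107/22, -65/22) → P = -600/11

The binding constraints are 10a + b = 54 and -9a - 5b = -29.
Solving simultaneously gives a = 241/41, b = -196/41.

a = 241/41, b = -196/41, minimum P = -2802/41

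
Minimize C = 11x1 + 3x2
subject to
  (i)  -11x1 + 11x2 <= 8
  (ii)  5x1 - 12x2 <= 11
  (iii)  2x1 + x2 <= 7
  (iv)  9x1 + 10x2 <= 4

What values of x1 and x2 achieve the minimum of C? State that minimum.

x1 = -31/11, x2 = -23/11, minimum C = -410/11

Feasible corners and C = 11x1 + 3x2:
  (-31/11, -23/11) → C = -410/11
  (-36/209, 116/209) → C = -48/209
  (1, -1/2) → C = 19/2

The optimum lies where -11x1 + 11x2 = 8 and 5x1 - 12x2 = 11.
Solving simultaneously gives x1 = -31/11, x2 = -23/11.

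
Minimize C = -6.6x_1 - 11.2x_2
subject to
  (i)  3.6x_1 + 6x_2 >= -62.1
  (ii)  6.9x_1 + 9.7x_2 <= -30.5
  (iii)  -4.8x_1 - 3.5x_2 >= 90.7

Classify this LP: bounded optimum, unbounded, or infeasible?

From the feasible point (-2179/108, 79/45), moving in the direction (-6, 3.6) keeps every constraint satisfied while C decreases without bound.

unbounded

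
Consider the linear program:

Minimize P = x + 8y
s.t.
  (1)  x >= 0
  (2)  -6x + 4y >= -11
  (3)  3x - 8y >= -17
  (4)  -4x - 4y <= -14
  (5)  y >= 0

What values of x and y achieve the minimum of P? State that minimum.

x = 5/2, y = 1, minimum P = 21/2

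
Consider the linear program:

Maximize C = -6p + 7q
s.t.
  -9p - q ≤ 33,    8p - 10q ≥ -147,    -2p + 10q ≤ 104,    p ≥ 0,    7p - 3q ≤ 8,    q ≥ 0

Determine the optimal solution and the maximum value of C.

Corner points and C = -6p + 7q:
  (0, 52/5) → C = 364/5
  (49/8, 93/8) → C = 357/8
  (0, 0) → C = 0
  (8/7, 0) → C = -48/7

At the optimal vertex, -2p + 10q = 104 and p = 0.
Solving simultaneously gives p = 0, q = 52/5.

p = 0, q = 52/5, maximum C = 364/5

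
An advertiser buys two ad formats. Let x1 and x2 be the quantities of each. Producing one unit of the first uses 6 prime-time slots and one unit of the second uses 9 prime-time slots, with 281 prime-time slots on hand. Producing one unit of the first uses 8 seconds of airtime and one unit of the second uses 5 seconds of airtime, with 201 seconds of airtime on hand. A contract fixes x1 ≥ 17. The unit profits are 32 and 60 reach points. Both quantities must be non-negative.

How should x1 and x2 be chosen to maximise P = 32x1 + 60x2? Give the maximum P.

x1 = 17, x2 = 13, maximum P = 1324

Feasible corners and P = 32x1 + 60x2:
  (201/8, 0) → P = 804
  (17, 0) → P = 544
  (17, 13) → P = 1324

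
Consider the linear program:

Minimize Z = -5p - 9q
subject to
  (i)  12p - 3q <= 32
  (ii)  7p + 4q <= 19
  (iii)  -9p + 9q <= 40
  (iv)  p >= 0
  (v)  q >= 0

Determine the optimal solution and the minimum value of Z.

Feasible corners and Z = -5p - 9q:
  (185/69, 4/69) → Z = -961/69
  (8/3, 0) → Z = -40/3
  (1/9, 41/9) → Z = -374/9
  (0, 40/9) → Z = -40
  (0, 0) → Z = 0

The binding constraints are 7p + 4q = 19 and -9p + 9q = 40.
Solving simultaneously gives p = 1/9, q = 41/9.

p = 1/9, q = 41/9, minimum Z = -374/9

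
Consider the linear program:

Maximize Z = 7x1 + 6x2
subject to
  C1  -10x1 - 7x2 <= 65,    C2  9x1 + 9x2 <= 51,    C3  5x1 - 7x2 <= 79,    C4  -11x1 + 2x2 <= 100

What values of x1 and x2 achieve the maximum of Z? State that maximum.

x1 = 89/9, x2 = -38/9, maximum Z = 395/9

Extreme points and Z = 7x1 + 6x2:
  (14/15, -223/21) → Z = -6004/105
  (-830/97, 285/97) → Z = -4100/97
  (89/9, -38/9) → Z = 395/9
  (-266/39, 487/39) → Z = 1060/39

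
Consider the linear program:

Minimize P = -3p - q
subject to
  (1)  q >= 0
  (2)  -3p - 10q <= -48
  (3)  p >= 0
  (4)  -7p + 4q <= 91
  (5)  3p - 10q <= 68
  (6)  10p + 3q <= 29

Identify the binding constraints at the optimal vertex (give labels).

(3) and (6)

Vertices and P = -3p - q:
  (0, 24/5) → P = -24/5
  (146/91, 393/91) → P = -831/91
  (0, 29/3) → P = -29/3

The minimum is at (0, 29/3). Substituting into each constraint, equality holds for (3) and (6); the remaining constraints have slack.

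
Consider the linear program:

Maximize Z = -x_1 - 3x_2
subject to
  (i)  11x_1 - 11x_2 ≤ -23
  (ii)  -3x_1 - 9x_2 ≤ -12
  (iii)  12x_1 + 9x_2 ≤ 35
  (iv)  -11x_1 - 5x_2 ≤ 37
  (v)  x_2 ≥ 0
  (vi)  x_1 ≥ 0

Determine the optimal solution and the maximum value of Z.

x_1 = 0, x_2 = 23/11, maximum Z = -69/11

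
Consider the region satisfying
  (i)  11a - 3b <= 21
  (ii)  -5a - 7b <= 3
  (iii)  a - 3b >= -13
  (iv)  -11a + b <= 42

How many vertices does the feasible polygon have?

4

The feasible vertices (each the meet of two boundaries and inside every other half-plane) are:
  (3/2, -3/2)
  (17/5, 82/15)
  (-297/82, 177/82)
  (-113/32, 101/32)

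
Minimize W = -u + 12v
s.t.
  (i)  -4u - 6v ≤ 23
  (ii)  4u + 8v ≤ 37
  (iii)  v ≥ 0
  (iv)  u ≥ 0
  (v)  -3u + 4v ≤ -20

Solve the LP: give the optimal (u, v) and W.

u = 37/4, v = 0, minimum W = -37/4

Corner points and W = -u + 12v:
  (37/4, 0) → W = -37/4
  (77/10, 31/40) → W = 8/5
  (20/3, 0) → W = -20/3

At the optimal vertex, 4u + 8v = 37 and v = 0.
Solving simultaneously gives u = 37/4, v = 0.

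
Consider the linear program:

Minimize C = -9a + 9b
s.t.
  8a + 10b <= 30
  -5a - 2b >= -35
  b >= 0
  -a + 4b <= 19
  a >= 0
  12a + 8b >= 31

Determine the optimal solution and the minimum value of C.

a = 15/4, b = 0, minimum C = -135/4

At the optimal vertex, 8a + 10b = 30 and b = 0.
Solving simultaneously gives a = 15/4, b = 0.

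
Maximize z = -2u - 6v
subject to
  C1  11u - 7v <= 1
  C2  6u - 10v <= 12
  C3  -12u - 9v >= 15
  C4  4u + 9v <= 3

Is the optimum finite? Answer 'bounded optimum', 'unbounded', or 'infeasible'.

unbounded

From the feasible point (-37/34, -63/34), moving in the direction (-10, -6) keeps every constraint satisfied while z increases without bound.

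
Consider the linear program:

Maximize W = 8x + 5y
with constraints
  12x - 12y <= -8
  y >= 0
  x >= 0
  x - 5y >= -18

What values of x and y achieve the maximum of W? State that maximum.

x = 11/3, y = 13/3, maximum W = 51

Feasible corners and W = 8x + 5y:
  (0, 2/3) → W = 10/3
  (11/3, 13/3) → W = 51
  (0, 18/5) → W = 18

At the optimal vertex, 12x - 12y = -8 and x - 5y = -18.
Solving simultaneously gives x = 11/3, y = 13/3.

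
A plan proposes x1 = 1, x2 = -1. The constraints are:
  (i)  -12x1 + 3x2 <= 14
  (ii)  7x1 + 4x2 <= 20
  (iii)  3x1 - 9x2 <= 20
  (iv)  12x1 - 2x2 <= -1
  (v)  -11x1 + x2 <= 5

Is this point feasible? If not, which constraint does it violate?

not feasible — violates (iv)

Constraint (iv): 12x1 - 2x2 = 14, which is not ≤ -1. All other constraints are satisfied.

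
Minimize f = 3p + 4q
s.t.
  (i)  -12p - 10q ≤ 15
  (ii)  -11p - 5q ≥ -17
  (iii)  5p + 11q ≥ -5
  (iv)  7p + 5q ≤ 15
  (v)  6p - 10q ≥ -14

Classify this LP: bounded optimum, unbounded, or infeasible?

bounded optimum

Feasible corners and f = 3p + 4q:
  (-115/82, 15/82) → f = -285/82
  (-29/18, 13/30) → f = -31/10
  (53/24, -35/24) → f = 19/24
  (5/7, 64/35) → f = 331/35
The feasible region has finitely many vertices and no improving ray; the minimum is -285/82 at (-115/82, 15/82).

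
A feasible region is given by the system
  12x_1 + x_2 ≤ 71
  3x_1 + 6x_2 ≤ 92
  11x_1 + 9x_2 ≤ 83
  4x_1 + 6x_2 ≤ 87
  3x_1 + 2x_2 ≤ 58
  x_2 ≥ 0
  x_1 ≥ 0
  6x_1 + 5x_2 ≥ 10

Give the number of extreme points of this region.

5

The feasible vertices (each the meet of two boundaries and inside every other half-plane) are:
  (556/97, 215/97)
  (71/12, 0)
  (0, 83/9)
  (5/3, 0)
  (0, 2)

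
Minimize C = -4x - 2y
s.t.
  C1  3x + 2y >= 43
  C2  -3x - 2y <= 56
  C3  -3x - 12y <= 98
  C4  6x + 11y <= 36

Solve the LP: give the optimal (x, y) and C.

x = 1510/39, y = -232/13, minimum C = -4648/39

Extreme points and C = -4x - 2y:
  (356/15, -141/10) → C = -1001/15
  (401/21, -50/7) → C = -1304/21
  (1510/39, -232/13) → C = -4648/39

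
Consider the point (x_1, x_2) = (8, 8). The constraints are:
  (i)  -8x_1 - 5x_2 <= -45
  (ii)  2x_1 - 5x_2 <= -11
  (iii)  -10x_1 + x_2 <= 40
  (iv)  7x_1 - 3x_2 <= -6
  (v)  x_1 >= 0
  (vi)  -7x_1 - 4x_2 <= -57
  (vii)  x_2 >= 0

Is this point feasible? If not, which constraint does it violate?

not feasible — violates (iv)

Constraint (iv): 7x_1 - 3x_2 = 32, which is not ≤ -6. All other constraints are satisfied.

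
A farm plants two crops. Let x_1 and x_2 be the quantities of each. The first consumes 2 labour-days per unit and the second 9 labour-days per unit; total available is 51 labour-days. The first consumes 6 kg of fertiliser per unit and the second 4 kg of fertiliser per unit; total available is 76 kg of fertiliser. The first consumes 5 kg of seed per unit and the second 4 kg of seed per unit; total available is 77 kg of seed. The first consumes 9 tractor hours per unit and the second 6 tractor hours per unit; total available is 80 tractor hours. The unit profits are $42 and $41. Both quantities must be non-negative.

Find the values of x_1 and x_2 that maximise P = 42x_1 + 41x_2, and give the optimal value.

Corner points and P = 42x_1 + 41x_2:
  (0, 0) → P = 0
  (0, 17/3) → P = 697/3
  (80/9, 0) → P = 1120/3
  (6, 13/3) → P = 1289/3

x_1 = 6, x_2 = 13/3, maximum P = 1289/3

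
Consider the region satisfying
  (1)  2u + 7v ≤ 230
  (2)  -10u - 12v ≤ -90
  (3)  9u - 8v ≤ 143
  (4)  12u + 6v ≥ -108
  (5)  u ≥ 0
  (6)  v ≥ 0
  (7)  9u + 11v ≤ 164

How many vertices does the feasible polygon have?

The feasible vertices (each the meet of two boundaries and inside every other half-plane) are:
  (0, 15/2)
  (9, 0)
  (143/9, 0)
  (2885/171, 21/19)
  (0, 164/11)

5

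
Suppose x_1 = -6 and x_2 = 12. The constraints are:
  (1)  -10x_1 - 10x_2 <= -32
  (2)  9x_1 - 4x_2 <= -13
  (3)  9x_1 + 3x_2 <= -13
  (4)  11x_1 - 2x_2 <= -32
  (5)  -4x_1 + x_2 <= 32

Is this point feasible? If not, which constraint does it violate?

Constraint (5): -4x_1 + x_2 = 36, which is not ≤ 32. All other constraints are satisfied.

not feasible — violates (5)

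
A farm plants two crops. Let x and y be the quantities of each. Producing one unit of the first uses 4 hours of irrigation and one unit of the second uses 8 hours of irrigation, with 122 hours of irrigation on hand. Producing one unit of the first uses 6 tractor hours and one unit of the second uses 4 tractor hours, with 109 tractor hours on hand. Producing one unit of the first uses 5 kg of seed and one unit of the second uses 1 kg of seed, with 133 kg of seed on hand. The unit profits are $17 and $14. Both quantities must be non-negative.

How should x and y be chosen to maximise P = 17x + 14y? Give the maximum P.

x = 12, y = 37/4, maximum P = 667/2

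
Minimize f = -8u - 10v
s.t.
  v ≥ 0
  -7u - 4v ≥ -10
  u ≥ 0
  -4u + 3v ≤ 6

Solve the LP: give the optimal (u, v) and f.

u = 6/37, v = 82/37, minimum f = -868/37

Vertices and f = -8u - 10v:
  (10/7, 0) → f = -80/7
  (0, 0) → f = 0
  (6/37, 82/37) → f = -868/37
  (0, 2) → f = -20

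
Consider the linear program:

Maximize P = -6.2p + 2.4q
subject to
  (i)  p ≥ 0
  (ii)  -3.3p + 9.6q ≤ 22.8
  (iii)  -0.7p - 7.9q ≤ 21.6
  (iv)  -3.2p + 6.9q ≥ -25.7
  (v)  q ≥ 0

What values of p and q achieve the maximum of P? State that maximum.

Corner points and P = -6.2p + 2.4q:
  (0, 19/8) → P = 57/10
  (0, 0) → P = 0
  (13468/265, 5259/265) → P = -14176/53
  (257/32, 0) → P = -7967/160

p = 0, q = 2.375, maximum P = 5.7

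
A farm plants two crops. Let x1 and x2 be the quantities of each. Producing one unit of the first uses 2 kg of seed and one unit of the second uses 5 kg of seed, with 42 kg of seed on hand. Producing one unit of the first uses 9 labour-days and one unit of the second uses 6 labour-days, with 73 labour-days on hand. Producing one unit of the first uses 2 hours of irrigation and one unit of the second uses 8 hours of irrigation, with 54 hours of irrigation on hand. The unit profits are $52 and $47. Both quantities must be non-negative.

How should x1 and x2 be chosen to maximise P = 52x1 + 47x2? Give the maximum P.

Feasible corners and P = 52x1 + 47x2:
  (0, 0) → P = 0
  (0, 27/4) → P = 1269/4
  (73/9, 0) → P = 3796/9
  (13/3, 17/3) → P = 1475/3

The optimum lies where 9x1 + 6x2 = 73 and 2x1 + 8x2 = 54.
Solving simultaneously gives x1 = 13/3, x2 = 17/3.

x1 = 13/3, x2 = 17/3, maximum P = 1475/3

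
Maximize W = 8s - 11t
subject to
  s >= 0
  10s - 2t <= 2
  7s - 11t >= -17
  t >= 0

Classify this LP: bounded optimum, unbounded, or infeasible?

Vertices and W = 8s - 11t:
  (0, 17/11) → W = -17
  (0, 0) → W = 0
  (7/12, 23/12) → W = -197/12
  (1/5, 0) → W = 8/5
The feasible region has finitely many vertices and no improving ray; the maximum is 8/5 at (1/5, 0).

bounded optimum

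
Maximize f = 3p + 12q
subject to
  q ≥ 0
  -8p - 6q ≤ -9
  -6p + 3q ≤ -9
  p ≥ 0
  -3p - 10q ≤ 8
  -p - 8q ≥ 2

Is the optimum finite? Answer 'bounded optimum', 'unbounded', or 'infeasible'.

The boundaries q = 0 and -6p + 3q = -9 meet at (3/2, 0), but that point violates -p - 8q ≥ 2. Every candidate vertex is excluded by some other constraint, so the feasible region is empty.

infeasible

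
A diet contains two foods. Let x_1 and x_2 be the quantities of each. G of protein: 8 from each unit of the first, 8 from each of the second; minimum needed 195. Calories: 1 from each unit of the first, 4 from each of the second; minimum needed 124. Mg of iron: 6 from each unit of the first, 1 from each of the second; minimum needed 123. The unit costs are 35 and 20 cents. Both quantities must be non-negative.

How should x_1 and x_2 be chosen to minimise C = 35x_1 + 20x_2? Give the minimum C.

x_1 = 16, x_2 = 27, minimum C = 1100

Corner points and C = 35x_1 + 20x_2:
  (0, 123) → C = 2460
  (124, 0) → C = 4340
  (16, 27) → C = 1100
The feasible region is unbounded (it extends along (0, 1), (1, 0)), but C strictly increases along every unbounded feasible direction, so there is no improving ray and the minimum is attained at a vertex.

At the optimal vertex, x_1 + 4x_2 = 124 and 6x_1 + x_2 = 123.
Solving simultaneously gives x_1 = 16, x_2 = 27.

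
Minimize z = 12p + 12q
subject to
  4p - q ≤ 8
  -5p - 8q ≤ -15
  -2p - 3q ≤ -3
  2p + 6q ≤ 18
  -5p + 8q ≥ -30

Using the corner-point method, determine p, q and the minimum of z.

p = -27/7, q = 30/7, minimum z = 36/7

Extreme points and z = 12p + 12q:
  (79/37, 20/37) → z = 1188/37
  (33/13, 28/13) → z = 732/13
  (-27/7, 30/7) → z = 36/7

At the optimal vertex, -5p - 8q = -15 and 2p + 6q = 18.
Solving simultaneously gives p = -27/7, q = 30/7.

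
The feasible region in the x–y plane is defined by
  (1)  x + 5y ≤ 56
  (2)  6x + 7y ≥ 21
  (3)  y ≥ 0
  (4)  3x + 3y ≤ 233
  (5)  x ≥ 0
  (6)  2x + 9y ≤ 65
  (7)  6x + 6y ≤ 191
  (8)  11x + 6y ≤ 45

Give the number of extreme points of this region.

Intersecting each pair of boundary lines and keeping only the points that satisfy every inequality leaves:
  (7/2, 0)
  (0, 3)
  (45/11, 0)
  (0, 65/9)
  (5/29, 625/87)

5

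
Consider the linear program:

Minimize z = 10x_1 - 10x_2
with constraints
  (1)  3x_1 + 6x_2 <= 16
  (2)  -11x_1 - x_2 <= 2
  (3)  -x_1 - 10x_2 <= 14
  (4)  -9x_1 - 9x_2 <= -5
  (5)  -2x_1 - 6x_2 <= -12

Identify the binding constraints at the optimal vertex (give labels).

Corner points and z = 10x_1 - 10x_2:
  (-4/9, 26/9) → z = -100/3
  (4, 2/3) → z = 100/3
  (-3/8, 17/8) → z = -25

The minimum is at (-4/9, 26/9). Substituting into each constraint, equality holds for (1) and (2); the remaining constraints have slack.

(1) and (2)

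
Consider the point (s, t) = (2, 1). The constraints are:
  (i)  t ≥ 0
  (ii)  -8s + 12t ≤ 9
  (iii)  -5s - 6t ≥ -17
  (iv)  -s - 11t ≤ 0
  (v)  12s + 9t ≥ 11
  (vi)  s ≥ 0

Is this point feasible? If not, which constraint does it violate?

feasible

(i): 1 ≥ 0 ✓
(ii): -4 ≤ 9 ✓
(iii): -16 ≥ -17 ✓
(iv): -13 ≤ 0 ✓
(v): 33 ≥ 11 ✓
(vi): 2 ≥ 0 ✓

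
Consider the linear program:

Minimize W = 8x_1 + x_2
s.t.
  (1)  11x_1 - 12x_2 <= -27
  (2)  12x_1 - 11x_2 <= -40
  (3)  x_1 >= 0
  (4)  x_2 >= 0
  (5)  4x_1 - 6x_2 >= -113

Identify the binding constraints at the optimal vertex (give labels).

(2) and (3)

Vertices and W = 8x_1 + x_2:
  (0, 40/11) → W = 40/11
  (1003/28, 299/7) → W = 2305/7
  (0, 113/6) → W = 113/6

The minimum is at (0, 40/11). Substituting into each constraint, equality holds for (2) and (3); the remaining constraints have slack.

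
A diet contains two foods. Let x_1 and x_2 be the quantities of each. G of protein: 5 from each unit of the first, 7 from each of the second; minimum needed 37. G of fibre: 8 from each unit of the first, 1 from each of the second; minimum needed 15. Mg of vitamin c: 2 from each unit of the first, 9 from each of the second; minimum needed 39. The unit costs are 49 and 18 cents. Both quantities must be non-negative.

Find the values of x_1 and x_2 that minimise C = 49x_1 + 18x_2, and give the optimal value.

x_1 = 4/3, x_2 = 13/3, minimum C = 430/3

Feasible corners and C = 49x_1 + 18x_2:
  (0, 15) → C = 270
  (39/2, 0) → C = 1911/2
  (4/3, 13/3) → C = 430/3
  (60/31, 121/31) → C = 5118/31
The feasible region is unbounded (it extends along (0, 1), (1, 0)), but C strictly increases along every unbounded feasible direction, so there is no improving ray and the minimum is attained at a vertex.

The optimum lies where 5x_1 + 7x_2 = 37 and 8x_1 + x_2 = 15.
Solving simultaneously gives x_1 = 4/3, x_2 = 13/3.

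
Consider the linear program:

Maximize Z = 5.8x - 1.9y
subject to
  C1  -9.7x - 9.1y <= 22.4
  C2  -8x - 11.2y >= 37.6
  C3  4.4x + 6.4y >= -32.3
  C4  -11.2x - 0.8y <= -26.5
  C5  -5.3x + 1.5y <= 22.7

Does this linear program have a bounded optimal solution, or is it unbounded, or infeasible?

bounded optimum

Feasible corners and Z = 5.8x - 1.9y:
  (15057/2204, -21475/2204) → Z = 1281331/22040
  (25907/9416, -50793/9416) → Z = 2467673/94160
  (757/12, -581/12) → Z = 457.875
  (681/248, -1319/248) → Z = 64559/2480
The feasible region has finitely many vertices and no improving ray; the maximum is 457.875 at (757/12, -581/12).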